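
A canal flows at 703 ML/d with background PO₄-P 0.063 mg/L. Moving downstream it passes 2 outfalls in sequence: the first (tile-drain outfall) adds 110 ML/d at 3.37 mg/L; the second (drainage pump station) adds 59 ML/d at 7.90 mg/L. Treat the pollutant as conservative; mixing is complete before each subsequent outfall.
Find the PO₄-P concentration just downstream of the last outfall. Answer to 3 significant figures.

1.01 mg/L

Below outfall 1: Q → 813.0 ML/d, C = (703.0·0.06300 + 110.0·3.370)/813.0 = 0.5104 mg/L.
Below outfall 2: Q → 872.0 ML/d, C = (813.0·0.5104 + 59.00·7.900)/872.0 = 1.010 mg/L.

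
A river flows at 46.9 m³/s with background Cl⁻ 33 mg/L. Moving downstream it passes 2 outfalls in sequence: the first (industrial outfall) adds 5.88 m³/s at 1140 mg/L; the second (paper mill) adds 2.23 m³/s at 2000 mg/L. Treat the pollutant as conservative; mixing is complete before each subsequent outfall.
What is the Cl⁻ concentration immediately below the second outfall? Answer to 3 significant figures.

Outfall 1: combined Q = 52.78 m³/s; C = (46.90·33.00 + 5.880·1140)/52.78 = 156.3 mg/L.
Outfall 2: combined Q = 55.01 m³/s; C = (52.78·156.3 + 2.230·2000)/55.01 = 231.1 mg/L.

231 mg/L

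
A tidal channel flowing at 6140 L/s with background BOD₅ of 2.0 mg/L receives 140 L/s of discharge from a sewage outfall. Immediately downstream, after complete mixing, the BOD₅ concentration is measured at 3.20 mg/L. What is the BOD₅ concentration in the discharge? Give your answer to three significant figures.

Mass balance: 6140·2.000 + 140.0·Cₑ = 6280·3.200
→ Cₑ = (6280·3.200 − 6140·2.000) / 140.0 = 55.83 mg/L.

55.8 mg/L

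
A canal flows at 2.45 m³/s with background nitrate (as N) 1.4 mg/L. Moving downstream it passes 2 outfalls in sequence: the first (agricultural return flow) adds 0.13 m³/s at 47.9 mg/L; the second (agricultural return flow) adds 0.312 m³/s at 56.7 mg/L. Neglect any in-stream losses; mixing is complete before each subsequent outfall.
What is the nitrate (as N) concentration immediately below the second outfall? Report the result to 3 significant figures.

9.46 mg/L

Outfall 1: combined Q = 2.580 m³/s; C = (2.450·1.400 + 0.1300·47.90)/2.580 = 3.743 mg/L.
Outfall 2: combined Q = 2.892 m³/s; C = (2.580·3.743 + 0.3120·56.70)/2.892 = 9.456 mg/L.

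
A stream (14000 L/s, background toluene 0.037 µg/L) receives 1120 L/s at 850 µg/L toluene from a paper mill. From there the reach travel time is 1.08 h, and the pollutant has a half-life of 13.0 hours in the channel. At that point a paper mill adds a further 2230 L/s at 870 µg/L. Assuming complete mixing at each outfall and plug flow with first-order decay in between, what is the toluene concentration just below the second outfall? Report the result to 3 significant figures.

After mixing, C = (14000·0.03700 + 1120·850.0) / 15120 = 952500/15120 = 63.00 µg/L; combined flow 15120 L/s.
Half-life 13.0 h → k = ln 2 / 13.0 = 0.05332 h⁻¹ = 1.280 d⁻¹.
First-order decay: C = 63.00·exp(−k·t) = 63.00·0.9440 = 59.47 µg/L.
Second outfall: C = (15120·59.47 + 2230·870.0)/17350 = 163.6 µg/L.

164 µg/L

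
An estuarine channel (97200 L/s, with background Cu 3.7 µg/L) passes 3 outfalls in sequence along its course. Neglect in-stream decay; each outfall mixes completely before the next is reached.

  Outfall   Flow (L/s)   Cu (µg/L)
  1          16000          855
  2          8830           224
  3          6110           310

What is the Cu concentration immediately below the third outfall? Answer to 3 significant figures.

Outfall 1: combined Q = 113200 L/s; C = (97200·3.700 + 16000·855.0)/113200 = 124.0 µg/L.
Outfall 2: combined Q = 122000 L/s; C = (113200·124.0 + 8830·224.0)/122000 = 131.3 µg/L.
Outfall 3: combined Q = 128100 L/s; C = (122000·131.3 + 6110·310.0)/128100 = 139.8 µg/L.

140 µg/L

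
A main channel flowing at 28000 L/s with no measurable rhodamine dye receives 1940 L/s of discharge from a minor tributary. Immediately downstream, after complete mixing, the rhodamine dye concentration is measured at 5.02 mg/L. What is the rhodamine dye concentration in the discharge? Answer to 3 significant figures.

Mass balance: 28000·0 + 1940·Cₑ = 29940·5.020
→ Cₑ = (29940·5.020 − 28000·0) / 1940 = 77.47 mg/L.

77.5 mg/L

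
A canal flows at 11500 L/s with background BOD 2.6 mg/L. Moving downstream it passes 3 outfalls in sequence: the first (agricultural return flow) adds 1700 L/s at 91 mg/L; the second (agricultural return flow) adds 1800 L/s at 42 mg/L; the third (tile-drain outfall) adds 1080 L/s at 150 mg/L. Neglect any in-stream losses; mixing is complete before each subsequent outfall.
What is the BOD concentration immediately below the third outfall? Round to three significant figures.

26.3 mg/L

After outfall 1: Q = 11500 + 1700 = 13200 L/s; C = (11500·2.600 + 1700·91.00)/13200 = 13.98 mg/L.
After outfall 2: Q = 13200 + 1800 = 15000 L/s; C = (13200·13.98 + 1800·42.00)/15000 = 17.35 mg/L.
After outfall 3: Q = 15000 + 1080 = 16080 L/s; C = (15000·17.35 + 1080·150.0)/16080 = 26.26 mg/L.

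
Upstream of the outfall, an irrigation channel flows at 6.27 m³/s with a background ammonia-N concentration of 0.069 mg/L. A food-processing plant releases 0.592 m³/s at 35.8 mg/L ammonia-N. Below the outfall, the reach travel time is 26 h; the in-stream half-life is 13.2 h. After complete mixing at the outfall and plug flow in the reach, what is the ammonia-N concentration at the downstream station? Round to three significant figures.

0.805 mg/L

After mixing, C = (6.270·0.06900 + 0.5920·35.80) / 6.862 = 21.63/6.862 = 3.152 mg/L.
Half-life 13.2 h → k = ln 2 / 13.2 = 0.05251 h⁻¹ = 1.260 d⁻¹.
After decay, C = 3.152 × e^(−kt) = 3.152 × 0.2553 = 0.8046 mg/L.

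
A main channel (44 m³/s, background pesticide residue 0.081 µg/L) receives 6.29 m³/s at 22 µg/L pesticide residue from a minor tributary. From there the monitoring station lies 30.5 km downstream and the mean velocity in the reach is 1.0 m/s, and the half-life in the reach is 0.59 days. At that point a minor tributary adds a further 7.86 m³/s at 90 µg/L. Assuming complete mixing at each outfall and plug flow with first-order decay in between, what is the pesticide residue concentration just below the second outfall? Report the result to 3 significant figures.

Mixed concentration C = ΣQC/ΣQ = (44.00·0.08100 + 6.290·22.00) / 50.29 = 141.9/50.29 = 2.823 µg/L; combined flow 50.29 m³/s.
Travel time t = 30.5·1000 / 1.0 = 30500 s = 8.472 h.
Half-life 0.59 d → k = ln 2 / 0.59 = 1.175 d⁻¹.
Decay over the reach: 2.823·exp(−kt) = 2.823·0.6605 = 1.864 µg/L.
Second outfall: C = (50.29·1.864 + 7.860·90.00)/58.15 = 13.78 µg/L.

13.8 µg/L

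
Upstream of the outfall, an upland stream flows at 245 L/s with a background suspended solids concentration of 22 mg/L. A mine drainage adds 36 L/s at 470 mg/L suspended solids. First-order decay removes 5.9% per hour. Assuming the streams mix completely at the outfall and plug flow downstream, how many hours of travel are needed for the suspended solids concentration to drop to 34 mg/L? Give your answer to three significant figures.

13.9 h

Conservation of mass: C = (245.0·22.00 + 36.00·470.0) / 281.0 = 22310/281.0 = 79.40 mg/L.
5.9%/h lost → k = −ln(1 − 0.059) = 0.06081 h⁻¹.
79.40·exp(−k·t) = 34 → t = ln(79.40/34)/k = 50200 s = 13.95 h.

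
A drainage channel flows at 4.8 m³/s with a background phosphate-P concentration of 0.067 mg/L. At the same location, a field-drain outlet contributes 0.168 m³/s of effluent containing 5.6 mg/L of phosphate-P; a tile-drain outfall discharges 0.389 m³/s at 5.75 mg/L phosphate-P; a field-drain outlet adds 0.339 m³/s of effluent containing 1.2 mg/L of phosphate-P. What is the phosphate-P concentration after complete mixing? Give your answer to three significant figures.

After mixing, C = (4.800·0.06700 + 0.1680·5.600 + 0.3890·5.750 + 0.3390·1.200) / 5.696 = 3.906/5.696 = 0.6857 mg/L.

0.686 mg/L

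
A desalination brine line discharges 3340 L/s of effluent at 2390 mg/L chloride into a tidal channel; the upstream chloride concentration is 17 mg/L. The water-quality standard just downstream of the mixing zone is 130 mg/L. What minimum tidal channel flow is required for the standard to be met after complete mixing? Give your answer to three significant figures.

Set C_mix = 130: (Q·17.00 + 3340·2390) / (Q + 3340) = 130
→ Q = 3340·(2390 − 130)/(130 − 17.00) = 66800 L/s.

66800 L/s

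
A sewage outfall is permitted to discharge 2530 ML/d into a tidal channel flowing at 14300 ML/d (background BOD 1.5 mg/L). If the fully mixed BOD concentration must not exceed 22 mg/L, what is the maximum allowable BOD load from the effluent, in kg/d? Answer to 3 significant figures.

Mass balance at the limit: 14300·1.500 + 2530·Cₑ = 16830·22 → Cₑ = 137.9 mg/L.
2530 ML/d = 29.28 m³/s. Load = 29.28 m³/s × 137.9 g/m³ × 86 400 s/d = 348800 kg/d.

349000 kg/d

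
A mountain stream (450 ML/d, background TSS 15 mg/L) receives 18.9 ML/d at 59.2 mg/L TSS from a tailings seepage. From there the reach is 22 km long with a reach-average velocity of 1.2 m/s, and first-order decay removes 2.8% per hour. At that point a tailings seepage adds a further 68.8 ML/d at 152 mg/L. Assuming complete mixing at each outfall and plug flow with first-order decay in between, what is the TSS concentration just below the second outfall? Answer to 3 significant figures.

Mixed concentration C = ΣQC/ΣQ = (450.0·15.00 + 18.90·59.20) / 468.9 = 7869/468.9 = 16.78 mg/L; combined flow 468.9 ML/d.
Travel time t = 22·1000 / 1.2 = 18330 s = 5.093 h.
2.8%/h lost → k = −ln(1 − 0.028) = 0.02840 h⁻¹.
Decay over the reach: 16.78·exp(−kt) = 16.78·0.8653 = 14.52 mg/L.
Second outfall: C = (468.9·14.52 + 68.80·152.0)/537.7 = 32.11 mg/L.

32.1 mg/L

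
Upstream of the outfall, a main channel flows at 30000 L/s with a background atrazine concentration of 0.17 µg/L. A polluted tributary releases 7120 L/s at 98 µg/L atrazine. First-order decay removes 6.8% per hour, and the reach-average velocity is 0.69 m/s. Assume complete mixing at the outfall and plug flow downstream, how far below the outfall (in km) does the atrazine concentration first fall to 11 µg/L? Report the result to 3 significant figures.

19.2 km

Mass balance: C = (30000·0.1700 + 7120·98.00) / 37120 = 702900/37120 = 18.93 µg/L.
6.8%/h lost → k = −ln(1 − 0.068) = 0.07042 h⁻¹.
Set 18.93·exp(−k·t) = 11 → t = ln(18.93/11)/k = 27760 s = 7.712 h.
Distance = v·t = 0.69·27760 = 19160 m = 19.16 km.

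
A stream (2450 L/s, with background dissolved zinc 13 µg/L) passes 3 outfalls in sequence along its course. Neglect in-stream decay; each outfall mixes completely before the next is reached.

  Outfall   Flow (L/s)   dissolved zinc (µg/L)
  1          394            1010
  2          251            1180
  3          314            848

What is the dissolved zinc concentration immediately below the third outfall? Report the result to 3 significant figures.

Outfall 1: combined Q = 2844 L/s; C = (2450·13.00 + 394.0·1010)/2844 = 151.1 µg/L.
Outfall 2: combined Q = 3095 L/s; C = (2844·151.1 + 251.0·1180)/3095 = 234.6 µg/L.
Outfall 3: combined Q = 3409 L/s; C = (3095·234.6 + 314.0·848.0)/3409 = 291.1 µg/L.

291 µg/L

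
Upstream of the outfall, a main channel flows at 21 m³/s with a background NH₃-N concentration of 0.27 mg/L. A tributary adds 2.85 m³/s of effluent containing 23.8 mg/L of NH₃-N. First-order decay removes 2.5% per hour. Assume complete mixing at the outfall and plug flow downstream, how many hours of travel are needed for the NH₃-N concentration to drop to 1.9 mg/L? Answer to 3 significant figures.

19.1 h

After mixing, C = (21.00·0.2700 + 2.850·23.80) / 23.85 = 73.50/23.85 = 3.082 mg/L.
2.5%/h lost → k = −ln(1 − 0.025) = 0.02532 h⁻¹.
3.082·exp(−k·t) = 1.9 → t = ln(3.082/1.9)/k = 68770 s = 19.10 h.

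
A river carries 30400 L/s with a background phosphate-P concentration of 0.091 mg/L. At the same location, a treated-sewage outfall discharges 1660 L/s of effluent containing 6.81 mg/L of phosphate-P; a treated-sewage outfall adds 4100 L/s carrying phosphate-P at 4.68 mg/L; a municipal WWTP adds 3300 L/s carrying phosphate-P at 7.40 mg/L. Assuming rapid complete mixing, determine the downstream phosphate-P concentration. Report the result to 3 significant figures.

Flow-weighted average: C = (30400·0.09100 + 1660·6.810 + 4100·4.680 + 3300·7.400) / 39460 = 57680/39460 = 1.462 mg/L.

1.46 mg/L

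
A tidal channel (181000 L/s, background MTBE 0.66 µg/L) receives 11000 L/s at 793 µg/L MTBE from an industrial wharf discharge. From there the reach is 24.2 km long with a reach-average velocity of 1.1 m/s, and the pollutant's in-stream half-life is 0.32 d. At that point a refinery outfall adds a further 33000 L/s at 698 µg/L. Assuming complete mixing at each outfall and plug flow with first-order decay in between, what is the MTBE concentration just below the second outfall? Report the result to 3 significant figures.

Mass balance: C = (181000·0.6600 + 11000·793.0) / 192000 = 8842000/192000 = 46.05 µg/L; combined flow 192000 L/s.
Travel time t = 24.2·1000 / 1.1 = 22000 s = 6.111 h.
Half-life 0.32 d → k = ln 2 / 0.32 = 2.166 d⁻¹.
First-order decay: C = 46.05·exp(−k·t) = 46.05·0.5761 = 26.53 µg/L.
Second outfall: C = (192000·26.53 + 33000·698.0)/225000 = 125.0 µg/L.

125 µg/L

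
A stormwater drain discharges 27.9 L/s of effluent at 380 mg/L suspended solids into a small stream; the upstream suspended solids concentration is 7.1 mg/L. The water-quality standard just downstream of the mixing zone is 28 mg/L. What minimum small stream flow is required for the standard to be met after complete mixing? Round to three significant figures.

Set C_mix = 28: (Q·7.100 + 27.90·380.0) / (Q + 27.90) = 28
→ Q = 27.90·(380.0 − 28)/(28 − 7.100) = 469.9 L/s.

470 L/s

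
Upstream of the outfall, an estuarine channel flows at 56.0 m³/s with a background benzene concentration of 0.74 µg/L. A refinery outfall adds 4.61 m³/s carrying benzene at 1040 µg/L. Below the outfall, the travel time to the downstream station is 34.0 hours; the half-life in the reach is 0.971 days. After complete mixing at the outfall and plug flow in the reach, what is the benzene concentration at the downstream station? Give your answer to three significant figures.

Flow-weighted average: C = (56.00·0.7400 + 4.610·1040) / 60.61 = 4836/60.61 = 79.79 µg/L.
Half-life 0.971 d → k = ln 2 / 0.971 = 0.7138 d⁻¹.
After decay, C = 79.79 × e^(−kt) = 79.79 × 0.3638 = 29.02 µg/L.

29.0 µg/L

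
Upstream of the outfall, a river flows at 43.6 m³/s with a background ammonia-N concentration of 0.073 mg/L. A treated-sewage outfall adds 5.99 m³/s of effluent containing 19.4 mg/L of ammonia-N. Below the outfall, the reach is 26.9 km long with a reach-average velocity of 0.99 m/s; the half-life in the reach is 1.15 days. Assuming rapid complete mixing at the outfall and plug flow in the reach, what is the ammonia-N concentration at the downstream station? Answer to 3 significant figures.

1.99 mg/L

Mixed concentration C = ΣQC/ΣQ = (43.60·0.07300 + 5.990·19.40) / 49.59 = 119.4/49.59 = 2.408 mg/L.
Travel time t = 26.9·1000 / 0.99 = 27170 s = 7.548 h.
Half-life 1.15 d → k = ln 2 / 1.15 = 0.6027 d⁻¹.
After decay, C = 2.408 × e^(−kt) = 2.408 × 0.8273 = 1.992 mg/L.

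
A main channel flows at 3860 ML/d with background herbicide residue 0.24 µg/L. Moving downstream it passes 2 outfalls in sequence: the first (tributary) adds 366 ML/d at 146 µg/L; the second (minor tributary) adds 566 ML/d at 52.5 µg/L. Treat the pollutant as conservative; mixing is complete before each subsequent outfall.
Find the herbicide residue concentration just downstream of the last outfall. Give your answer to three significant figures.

Outfall 1: combined Q = 4226 ML/d; C = (3860·0.2400 + 366.0·146.0)/4226 = 12.86 µg/L.
Outfall 2: combined Q = 4792 ML/d; C = (4226·12.86 + 566.0·52.50)/4792 = 17.55 µg/L.

17.5 µg/L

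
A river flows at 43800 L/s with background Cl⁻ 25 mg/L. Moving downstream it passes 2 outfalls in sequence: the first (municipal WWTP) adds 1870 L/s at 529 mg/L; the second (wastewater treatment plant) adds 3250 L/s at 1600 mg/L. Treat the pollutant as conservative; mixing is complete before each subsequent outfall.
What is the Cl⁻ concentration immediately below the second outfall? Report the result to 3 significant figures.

149 mg/L

Below outfall 1: Q → 45670 L/s, C = (43800·25.00 + 1870·529.0)/45670 = 45.64 mg/L.
Below outfall 2: Q → 48920 L/s, C = (45670·45.64 + 3250·1600)/48920 = 148.9 mg/L.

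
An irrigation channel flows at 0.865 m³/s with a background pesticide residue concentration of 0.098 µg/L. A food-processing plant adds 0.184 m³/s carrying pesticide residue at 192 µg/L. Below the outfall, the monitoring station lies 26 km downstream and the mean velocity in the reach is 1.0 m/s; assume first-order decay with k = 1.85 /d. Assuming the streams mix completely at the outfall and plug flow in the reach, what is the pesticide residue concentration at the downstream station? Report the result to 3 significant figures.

19.3 µg/L

Mixed concentration C = ΣQC/ΣQ = (0.8650·0.09800 + 0.1840·192.0) / 1.049 = 35.41/1.049 = 33.76 µg/L.
Travel time t = 26·1000 / 1.0 = 26000 s = 7.222 h.
Decay over the reach: 33.76·exp(−kt) = 33.76·0.5731 = 19.35 µg/L.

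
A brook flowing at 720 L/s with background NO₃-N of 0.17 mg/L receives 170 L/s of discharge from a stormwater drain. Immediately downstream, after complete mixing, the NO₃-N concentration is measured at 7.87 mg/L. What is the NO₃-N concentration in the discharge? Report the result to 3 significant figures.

Mass balance: 720.0·0.1700 + 170.0·Cₑ = 890.0·7.870
→ Cₑ = (890.0·7.870 − 720.0·0.1700) / 170.0 = 40.48 mg/L.

40.5 mg/L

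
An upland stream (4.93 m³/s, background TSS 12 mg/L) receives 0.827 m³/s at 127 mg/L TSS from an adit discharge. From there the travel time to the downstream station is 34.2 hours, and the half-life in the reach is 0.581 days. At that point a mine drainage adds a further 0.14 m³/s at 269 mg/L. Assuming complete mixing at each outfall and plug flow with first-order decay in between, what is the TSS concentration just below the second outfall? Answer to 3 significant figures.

Mass balance: C = (4.930·12.00 + 0.8270·127.0) / 5.757 = 164.2/5.757 = 28.52 mg/L; combined flow 5.757 m³/s.
Half-life 0.581 d → k = ln 2 / 0.581 = 1.193 d⁻¹.
Decay over the reach: 28.52·exp(−kt) = 28.52·0.1827 = 5.210 mg/L.
At the second outfall, C = (5.757·5.210 + 0.1400·269.0) / (5.757 + 0.1400) = 11.47 mg/L.

11.5 mg/L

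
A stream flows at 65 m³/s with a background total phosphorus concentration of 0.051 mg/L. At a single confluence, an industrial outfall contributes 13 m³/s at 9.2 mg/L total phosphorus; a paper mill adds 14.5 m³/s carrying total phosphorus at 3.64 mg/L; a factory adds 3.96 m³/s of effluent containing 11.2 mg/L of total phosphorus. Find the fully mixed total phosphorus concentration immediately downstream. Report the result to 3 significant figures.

Mass balance: C = (65.00·0.05100 + 13.00·9.200 + 14.50·3.640 + 3.960·11.20) / 96.46 = 220.0/96.46 = 2.281 mg/L.

2.28 mg/L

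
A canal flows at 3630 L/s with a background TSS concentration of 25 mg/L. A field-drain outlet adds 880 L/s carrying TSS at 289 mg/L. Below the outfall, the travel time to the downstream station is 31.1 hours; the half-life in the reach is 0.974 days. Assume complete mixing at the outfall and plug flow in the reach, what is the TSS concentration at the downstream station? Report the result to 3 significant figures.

Mass balance: C = (3630·25.00 + 880.0·289.0) / 4510 = 345100/4510 = 76.51 mg/L.
Half-life 0.974 d → k = ln 2 / 0.974 = 0.7117 d⁻¹.
Decay over the reach: 76.51·exp(−kt) = 76.51·0.3977 = 30.43 mg/L.

30.4 mg/L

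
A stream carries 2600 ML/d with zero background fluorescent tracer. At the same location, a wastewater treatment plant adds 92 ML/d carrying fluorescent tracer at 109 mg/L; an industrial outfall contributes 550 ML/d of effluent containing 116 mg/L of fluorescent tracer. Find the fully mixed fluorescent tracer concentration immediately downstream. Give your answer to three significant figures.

Mass balance: C = (2600·0 + 92.00·109.0 + 550.0·116.0) / 3242 = 73830/3242 = 22.77 mg/L.

22.8 mg/L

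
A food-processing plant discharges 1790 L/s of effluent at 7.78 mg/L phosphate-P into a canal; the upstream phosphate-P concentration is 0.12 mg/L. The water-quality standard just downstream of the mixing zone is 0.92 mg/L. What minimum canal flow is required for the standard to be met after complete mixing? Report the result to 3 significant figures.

15300 L/s

Set C_mix = 0.92: (Q·0.1200 + 1790·7.780) / (Q + 1790) = 0.92
→ Q = 1790·(7.780 − 0.92)/(0.92 − 0.1200) = 15350 L/s.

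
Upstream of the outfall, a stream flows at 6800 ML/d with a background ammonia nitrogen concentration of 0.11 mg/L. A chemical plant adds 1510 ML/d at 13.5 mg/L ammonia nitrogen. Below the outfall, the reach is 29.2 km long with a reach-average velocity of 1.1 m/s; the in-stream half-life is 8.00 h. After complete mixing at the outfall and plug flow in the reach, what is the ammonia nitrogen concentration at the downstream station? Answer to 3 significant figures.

After mixing, C = (6800·0.1100 + 1510·13.50) / 8310 = 21130/8310 = 2.543 mg/L.
Travel time t = 29.2·1000 / 1.1 = 26550 s = 7.374 h.
Half-life 8.00 h → k = ln 2 / 8.00 = 0.08664 h⁻¹ = 2.079 d⁻¹.
First-order decay: C = 2.543·exp(−k·t) = 2.543·0.5279 = 1.342 mg/L.

1.34 mg/L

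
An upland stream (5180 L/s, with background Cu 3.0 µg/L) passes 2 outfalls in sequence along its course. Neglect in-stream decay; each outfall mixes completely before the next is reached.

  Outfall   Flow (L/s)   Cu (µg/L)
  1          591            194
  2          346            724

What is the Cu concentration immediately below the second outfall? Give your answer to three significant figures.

Below outfall 1: Q → 5771 L/s, C = (5180·3.000 + 591.0·194.0)/5771 = 22.56 µg/L.
Below outfall 2: Q → 6117 L/s, C = (5771·22.56 + 346.0·724.0)/6117 = 62.24 µg/L.

62.2 µg/L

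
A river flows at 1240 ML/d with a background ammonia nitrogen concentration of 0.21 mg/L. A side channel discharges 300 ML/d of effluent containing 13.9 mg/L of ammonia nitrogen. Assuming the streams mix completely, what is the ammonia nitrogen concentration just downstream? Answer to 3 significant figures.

2.88 mg/L

Mass balance: C = (1240·0.2100 + 300.0·13.90) / 1540 = 4430/1540 = 2.877 mg/L.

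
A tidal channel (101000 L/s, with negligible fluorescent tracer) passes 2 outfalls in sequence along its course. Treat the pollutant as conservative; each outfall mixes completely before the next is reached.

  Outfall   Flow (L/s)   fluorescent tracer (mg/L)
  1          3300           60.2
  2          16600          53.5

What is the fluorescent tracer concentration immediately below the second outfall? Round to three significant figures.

Below outfall 1: Q → 104300 L/s, C = (101000·0 + 3300·60.20)/104300 = 1.905 mg/L.
Below outfall 2: Q → 120900 L/s, C = (104300·1.905 + 16600·53.50)/120900 = 8.989 mg/L.

8.99 mg/L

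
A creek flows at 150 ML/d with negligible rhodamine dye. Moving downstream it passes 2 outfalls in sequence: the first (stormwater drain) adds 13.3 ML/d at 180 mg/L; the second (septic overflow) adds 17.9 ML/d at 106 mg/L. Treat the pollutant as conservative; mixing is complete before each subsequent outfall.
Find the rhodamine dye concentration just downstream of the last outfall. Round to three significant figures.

After outfall 1: Q = 150.0 + 13.30 = 163.3 ML/d; C = (150.0·0 + 13.30·180.0)/163.3 = 14.66 mg/L.
After outfall 2: Q = 163.3 + 17.90 = 181.2 ML/d; C = (163.3·14.66 + 17.90·106.0)/181.2 = 23.68 mg/L.

23.7 mg/L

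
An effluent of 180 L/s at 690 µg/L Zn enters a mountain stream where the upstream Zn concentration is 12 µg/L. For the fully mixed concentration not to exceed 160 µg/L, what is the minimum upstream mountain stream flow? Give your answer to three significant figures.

645 L/s

Set C_mix = 160: (Q·12.00 + 180.0·690.0) / (Q + 180.0) = 160
→ Q = 180.0·(690.0 − 160)/(160 − 12.00) = 644.6 L/s.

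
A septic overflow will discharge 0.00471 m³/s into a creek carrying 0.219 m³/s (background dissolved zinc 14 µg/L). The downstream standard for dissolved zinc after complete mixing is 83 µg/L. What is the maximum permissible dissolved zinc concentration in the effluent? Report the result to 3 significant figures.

3290 µg/L

At the limit, (Qr·Cr + Qe·Cₑ)/(Qr + Qe) = 83:
Cₑ = (0.2237·83 − 0.2190·14.00) / 0.004710 = 3291 µg/L.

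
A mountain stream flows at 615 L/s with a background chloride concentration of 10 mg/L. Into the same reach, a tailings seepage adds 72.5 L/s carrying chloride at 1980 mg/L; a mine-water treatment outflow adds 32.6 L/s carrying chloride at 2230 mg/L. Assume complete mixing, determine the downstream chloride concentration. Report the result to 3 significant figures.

309 mg/L

Conservation of mass: C = (615.0·10.00 + 72.50·1980 + 32.60·2230) / 720.1 = 222400/720.1 = 308.8 mg/L.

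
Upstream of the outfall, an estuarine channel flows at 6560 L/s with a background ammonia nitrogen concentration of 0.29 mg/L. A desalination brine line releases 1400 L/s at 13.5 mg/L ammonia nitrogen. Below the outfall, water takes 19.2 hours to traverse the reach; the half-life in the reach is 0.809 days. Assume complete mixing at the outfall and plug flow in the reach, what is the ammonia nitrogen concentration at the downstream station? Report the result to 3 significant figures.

Mass balance: C = (6560·0.2900 + 1400·13.50) / 7960 = 20800/7960 = 2.613 mg/L.
Half-life 0.809 d → k = ln 2 / 0.809 = 0.8568 d⁻¹.
Decay over the reach: 2.613·exp(−kt) = 2.613·0.5039 = 1.317 mg/L.

1.32 mg/L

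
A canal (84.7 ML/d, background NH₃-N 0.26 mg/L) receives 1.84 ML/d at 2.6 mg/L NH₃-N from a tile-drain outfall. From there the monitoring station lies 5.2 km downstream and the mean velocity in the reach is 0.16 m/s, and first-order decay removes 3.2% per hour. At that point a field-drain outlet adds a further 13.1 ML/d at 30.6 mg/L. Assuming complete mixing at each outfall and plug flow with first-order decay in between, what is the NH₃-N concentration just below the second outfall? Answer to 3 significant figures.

4.22 mg/L

Conservation of mass: C = (84.70·0.2600 + 1.840·2.600) / 86.54 = 26.81/86.54 = 0.3098 mg/L; combined flow 86.54 ML/d.
Travel time t = 5.2·1000 / 0.16 = 32500 s = 9.028 h.
3.2%/h lost → k = −ln(1 − 0.032) = 0.03252 h⁻¹.
Decay over the reach: 0.3098·exp(−kt) = 0.3098·0.7456 = 0.2309 mg/L.
Second outfall: C = (86.54·0.2309 + 13.10·30.60)/99.64 = 4.224 mg/L.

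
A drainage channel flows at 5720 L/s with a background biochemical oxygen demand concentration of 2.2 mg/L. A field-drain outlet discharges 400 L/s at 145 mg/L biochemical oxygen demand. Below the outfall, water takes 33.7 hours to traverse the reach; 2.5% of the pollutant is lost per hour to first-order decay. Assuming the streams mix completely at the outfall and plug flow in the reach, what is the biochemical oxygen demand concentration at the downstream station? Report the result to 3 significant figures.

4.91 mg/L

After mixing, C = (5720·2.200 + 400.0·145.0) / 6120 = 70580/6120 = 11.53 mg/L.
2.5%/h lost → k = −ln(1 − 0.025) = 0.02532 h⁻¹.
Applying C = C₀e^(−kt): 11.53 × 0.4260 = 4.914 mg/L.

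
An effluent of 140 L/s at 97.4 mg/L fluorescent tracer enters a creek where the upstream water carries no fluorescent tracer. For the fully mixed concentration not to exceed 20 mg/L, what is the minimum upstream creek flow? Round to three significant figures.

542 L/s

Set C_mix = 20: (Q·0 + 140.0·97.40) / (Q + 140.0) = 20
→ Q = 140.0·(97.40 − 20)/(20 − 0) = 541.8 L/s.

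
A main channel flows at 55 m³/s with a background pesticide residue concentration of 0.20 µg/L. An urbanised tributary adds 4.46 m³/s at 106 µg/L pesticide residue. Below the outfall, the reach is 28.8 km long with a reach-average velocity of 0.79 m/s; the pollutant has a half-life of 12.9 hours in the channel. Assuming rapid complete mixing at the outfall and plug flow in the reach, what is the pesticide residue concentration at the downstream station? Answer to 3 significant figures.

4.72 µg/L

Mass balance: C = (55.00·0.2000 + 4.460·106.0) / 59.46 = 483.8/59.46 = 8.136 µg/L.
Travel time t = 28.8·1000 / 0.79 = 36460 s = 10.13 h.
Half-life 12.9 h → k = ln 2 / 12.9 = 0.05373 h⁻¹ = 1.290 d⁻¹.
Decay over the reach: 8.136·exp(−kt) = 8.136·0.5803 = 4.722 µg/L.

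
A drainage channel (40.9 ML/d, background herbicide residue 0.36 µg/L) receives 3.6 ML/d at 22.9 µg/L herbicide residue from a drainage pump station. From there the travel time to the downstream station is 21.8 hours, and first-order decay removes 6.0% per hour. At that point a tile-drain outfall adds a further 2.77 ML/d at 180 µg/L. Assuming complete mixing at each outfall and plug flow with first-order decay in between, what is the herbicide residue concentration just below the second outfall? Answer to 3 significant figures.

Mixed concentration C = ΣQC/ΣQ = (40.90·0.3600 + 3.600·22.90) / 44.50 = 97.16/44.50 = 2.183 µg/L; combined flow 44.50 ML/d.
6.0%/h lost → k = −ln(1 − 0.06) = 0.06188 h⁻¹.
After decay, C = 2.183 × e^(−kt) = 2.183 × 0.2595 = 0.5667 µg/L.
At the second outfall, C = (44.50·0.5667 + 2.770·180.0) / (44.50 + 2.770) = 11.08 µg/L.

11.1 µg/L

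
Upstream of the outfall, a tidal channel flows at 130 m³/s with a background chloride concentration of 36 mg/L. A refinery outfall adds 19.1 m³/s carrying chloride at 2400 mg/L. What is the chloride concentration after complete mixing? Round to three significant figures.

339 mg/L

After mixing, C = (130.0·36.00 + 19.10·2400) / 149.1 = 50520/149.1 = 338.8 mg/L.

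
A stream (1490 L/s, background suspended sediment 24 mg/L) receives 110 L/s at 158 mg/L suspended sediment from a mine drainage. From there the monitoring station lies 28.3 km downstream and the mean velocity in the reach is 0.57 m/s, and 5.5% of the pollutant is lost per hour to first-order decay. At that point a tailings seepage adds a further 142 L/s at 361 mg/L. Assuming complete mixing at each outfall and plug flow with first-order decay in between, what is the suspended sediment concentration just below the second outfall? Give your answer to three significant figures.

Conservation of mass: C = (1490·24.00 + 110.0·158.0) / 1600 = 53140/1600 = 33.21 mg/L; combined flow 1600 L/s.
Travel time t = 28.3·1000 / 0.57 = 49650 s = 13.79 h.
5.5%/h lost → k = −ln(1 − 0.055) = 0.05657 h⁻¹.
Applying C = C₀e^(−kt): 33.21 × 0.4583 = 15.22 mg/L.
At the second outfall, C = (1600·15.22 + 142.0·361.0) / (1600 + 142.0) = 43.41 mg/L.

43.4 mg/L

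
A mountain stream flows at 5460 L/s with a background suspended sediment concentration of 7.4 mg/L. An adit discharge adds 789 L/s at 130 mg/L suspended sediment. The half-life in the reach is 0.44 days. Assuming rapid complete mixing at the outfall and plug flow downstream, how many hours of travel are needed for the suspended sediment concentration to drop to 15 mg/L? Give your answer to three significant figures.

Mixed concentration C = ΣQC/ΣQ = (5460·7.400 + 789.0·130.0) / 6249 = 143000/6249 = 22.88 mg/L.
Half-life 0.44 d → k = ln 2 / 0.44 = 1.575 d⁻¹.
22.88·exp(−k·t) = 15 → t = ln(22.88/15)/k = 23160 s = 6.432 h.

6.43 h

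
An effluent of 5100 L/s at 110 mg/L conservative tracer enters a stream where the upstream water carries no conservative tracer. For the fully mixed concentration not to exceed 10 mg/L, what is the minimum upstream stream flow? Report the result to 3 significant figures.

Set C_mix = 10: (Q·0 + 5100·110.0) / (Q + 5100) = 10
→ Q = 5100·(110.0 − 10)/(10 − 0) = 51000 L/s.

51000 L/s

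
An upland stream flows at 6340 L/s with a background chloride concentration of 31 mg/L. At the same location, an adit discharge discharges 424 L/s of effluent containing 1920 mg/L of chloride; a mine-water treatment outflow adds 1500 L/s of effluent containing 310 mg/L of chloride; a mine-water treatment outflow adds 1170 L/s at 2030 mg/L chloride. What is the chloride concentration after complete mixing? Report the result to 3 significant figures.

408 mg/L

Flow-weighted average: C = (6340·31.00 + 424.0·1920 + 1500·310.0 + 1170·2030) / 9434 = 3851000/9434 = 408.2 mg/L.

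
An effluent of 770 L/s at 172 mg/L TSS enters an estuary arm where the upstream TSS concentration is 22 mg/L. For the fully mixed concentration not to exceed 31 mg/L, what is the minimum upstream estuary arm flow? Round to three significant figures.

Set C_mix = 31: (Q·22.00 + 770.0·172.0) / (Q + 770.0) = 31
→ Q = 770.0·(172.0 − 31)/(31 − 22.00) = 12060 L/s.

12100 L/s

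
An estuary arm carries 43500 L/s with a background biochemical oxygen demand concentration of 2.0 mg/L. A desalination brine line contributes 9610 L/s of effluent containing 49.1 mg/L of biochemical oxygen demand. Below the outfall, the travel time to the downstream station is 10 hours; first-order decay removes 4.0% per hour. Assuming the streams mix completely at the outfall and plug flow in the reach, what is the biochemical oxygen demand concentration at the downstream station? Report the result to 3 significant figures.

7.00 mg/L

Mass balance: C = (43500·2.000 + 9610·49.10) / 53110 = 558900/53110 = 10.52 mg/L.
4.0%/h lost → k = −ln(1 − 0.04) = 0.04082 h⁻¹.
After decay, C = 10.52 × e^(−kt) = 10.52 × 0.6648 = 6.996 mg/L.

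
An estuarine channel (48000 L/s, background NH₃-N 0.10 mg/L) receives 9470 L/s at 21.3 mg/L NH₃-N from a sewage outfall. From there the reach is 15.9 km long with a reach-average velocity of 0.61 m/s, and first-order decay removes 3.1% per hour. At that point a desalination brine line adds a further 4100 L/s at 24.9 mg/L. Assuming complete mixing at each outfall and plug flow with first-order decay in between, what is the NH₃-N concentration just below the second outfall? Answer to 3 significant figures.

4.33 mg/L

Conservation of mass: C = (48000·0.1000 + 9470·21.30) / 57470 = 206500/57470 = 3.593 mg/L; combined flow 57470 L/s.
Travel time t = 15.9·1000 / 0.61 = 26070 s = 7.240 h.
3.1%/h lost → k = −ln(1 − 0.031) = 0.03149 h⁻¹.
After decay, C = 3.593 × e^(−kt) = 3.593 × 0.7961 = 2.861 mg/L.
Second outfall: C = (57470·2.861 + 4100·24.90)/61570 = 4.328 mg/L.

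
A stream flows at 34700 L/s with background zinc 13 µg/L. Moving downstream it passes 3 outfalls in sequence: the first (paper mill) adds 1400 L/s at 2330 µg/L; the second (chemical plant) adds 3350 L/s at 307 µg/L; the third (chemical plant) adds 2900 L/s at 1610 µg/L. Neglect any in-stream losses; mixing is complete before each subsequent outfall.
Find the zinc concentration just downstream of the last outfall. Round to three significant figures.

Below outfall 1: Q → 36100 L/s, C = (34700·13.00 + 1400·2330)/36100 = 102.9 µg/L.
Below outfall 2: Q → 39450 L/s, C = (36100·102.9 + 3350·307.0)/39450 = 120.2 µg/L.
Below outfall 3: Q → 42350 L/s, C = (39450·120.2 + 2900·1610)/42350 = 222.2 µg/L.

222 µg/L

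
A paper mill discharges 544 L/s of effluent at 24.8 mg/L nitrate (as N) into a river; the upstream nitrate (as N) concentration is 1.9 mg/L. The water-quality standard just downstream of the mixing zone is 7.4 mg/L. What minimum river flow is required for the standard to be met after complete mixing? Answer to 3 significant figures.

1720 L/s

Set C_mix = 7.4: (Q·1.900 + 544.0·24.80) / (Q + 544.0) = 7.4
→ Q = 544.0·(24.80 − 7.4)/(7.4 − 1.900) = 1721 L/s.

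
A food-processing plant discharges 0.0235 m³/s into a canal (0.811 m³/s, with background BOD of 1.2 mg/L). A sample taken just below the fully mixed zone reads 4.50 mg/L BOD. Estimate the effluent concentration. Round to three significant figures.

Mass balance: 0.8110·1.200 + 0.02350·Cₑ = 0.8345·4.500
→ Cₑ = (0.8345·4.500 − 0.8110·1.200) / 0.02350 = 118.4 mg/L.

118 mg/L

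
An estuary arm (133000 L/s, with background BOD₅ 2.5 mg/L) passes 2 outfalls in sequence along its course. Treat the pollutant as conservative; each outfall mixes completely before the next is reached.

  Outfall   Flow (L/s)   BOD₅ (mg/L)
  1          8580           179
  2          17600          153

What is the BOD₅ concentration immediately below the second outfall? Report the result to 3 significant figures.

After outfall 1: Q = 133000 + 8580 = 141600 L/s; C = (133000·2.500 + 8580·179.0)/141600 = 13.20 mg/L.
After outfall 2: Q = 141600 + 17600 = 159200 L/s; C = (141600·13.20 + 17600·153.0)/159200 = 28.65 mg/L.

28.7 mg/L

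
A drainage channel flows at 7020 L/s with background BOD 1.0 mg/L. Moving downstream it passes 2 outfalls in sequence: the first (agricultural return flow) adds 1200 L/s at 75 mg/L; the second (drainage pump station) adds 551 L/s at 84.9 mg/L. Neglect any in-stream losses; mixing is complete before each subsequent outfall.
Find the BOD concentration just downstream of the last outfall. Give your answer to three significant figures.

After outfall 1: Q = 7020 + 1200 = 8220 L/s; C = (7020·1.000 + 1200·75.00)/8220 = 11.80 mg/L.
After outfall 2: Q = 8220 + 551.0 = 8771 L/s; C = (8220·11.80 + 551.0·84.90)/8771 = 16.39 mg/L.

16.4 mg/L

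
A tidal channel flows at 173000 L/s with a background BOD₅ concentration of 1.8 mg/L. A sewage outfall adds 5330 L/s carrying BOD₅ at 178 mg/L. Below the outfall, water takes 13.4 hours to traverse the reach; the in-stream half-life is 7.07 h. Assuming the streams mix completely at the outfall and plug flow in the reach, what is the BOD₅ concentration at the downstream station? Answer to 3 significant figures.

After mixing, C = (173000·1.800 + 5330·178.0) / 178300 = 1260000/178300 = 7.066 mg/L.
Half-life 7.07 h → k = ln 2 / 7.07 = 0.09804 h⁻¹ = 2.353 d⁻¹.
After decay, C = 7.066 × e^(−kt) = 7.066 × 0.2688 = 1.900 mg/L.

1.90 mg/L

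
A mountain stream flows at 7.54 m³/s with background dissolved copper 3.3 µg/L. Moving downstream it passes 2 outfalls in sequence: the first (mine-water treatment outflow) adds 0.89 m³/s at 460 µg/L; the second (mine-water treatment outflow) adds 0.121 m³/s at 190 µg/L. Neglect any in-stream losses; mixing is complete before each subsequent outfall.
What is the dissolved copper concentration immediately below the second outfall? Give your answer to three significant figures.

After outfall 1: Q = 7.540 + 0.8900 = 8.430 m³/s; C = (7.540·3.300 + 0.8900·460.0)/8.430 = 51.52 µg/L.
After outfall 2: Q = 8.430 + 0.1210 = 8.551 m³/s; C = (8.430·51.52 + 0.1210·190.0)/8.551 = 53.48 µg/L.

53.5 µg/L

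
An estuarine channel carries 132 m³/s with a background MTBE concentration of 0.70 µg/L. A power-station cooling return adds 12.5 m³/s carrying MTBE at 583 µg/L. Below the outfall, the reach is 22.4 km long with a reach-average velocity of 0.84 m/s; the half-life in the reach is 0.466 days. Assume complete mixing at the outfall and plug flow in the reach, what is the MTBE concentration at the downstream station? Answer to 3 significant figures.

32.3 µg/L

Mixed concentration C = ΣQC/ΣQ = (132.0·0.7000 + 12.50·583.0) / 144.5 = 7380/144.5 = 51.07 µg/L.
Travel time t = 22.4·1000 / 0.84 = 26670 s = 7.407 h.
Half-life 0.466 d → k = ln 2 / 0.466 = 1.487 d⁻¹.
Applying C = C₀e^(−kt): 51.07 × 0.6319 = 32.27 µg/L.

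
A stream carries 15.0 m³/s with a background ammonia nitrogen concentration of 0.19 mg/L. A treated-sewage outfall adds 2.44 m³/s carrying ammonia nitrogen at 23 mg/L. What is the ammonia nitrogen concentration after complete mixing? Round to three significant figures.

3.38 mg/L

Mass balance: C = (15.00·0.1900 + 2.440·23.00) / 17.44 = 58.97/17.44 = 3.381 mg/L.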